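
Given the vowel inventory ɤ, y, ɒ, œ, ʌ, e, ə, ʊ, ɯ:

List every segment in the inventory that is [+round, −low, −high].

œ

Eliminate segments failing any feature: /ɤ, ʌ, e, ə, ɯ/ are [−round]; /y, ʊ/ are [+high]; /ɒ/ is [+low]. The remaining /œ/ satisfy [+round], [−low], [−high].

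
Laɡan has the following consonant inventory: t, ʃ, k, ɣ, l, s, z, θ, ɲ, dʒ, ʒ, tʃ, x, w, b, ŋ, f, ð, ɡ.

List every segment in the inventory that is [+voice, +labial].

Checking each segment against [+voice], [+labial]: /w/ (labial-velar glide), /b/ (voiced bilabial stop) satisfy every feature; every other segment in the inventory fails at least one.

w, b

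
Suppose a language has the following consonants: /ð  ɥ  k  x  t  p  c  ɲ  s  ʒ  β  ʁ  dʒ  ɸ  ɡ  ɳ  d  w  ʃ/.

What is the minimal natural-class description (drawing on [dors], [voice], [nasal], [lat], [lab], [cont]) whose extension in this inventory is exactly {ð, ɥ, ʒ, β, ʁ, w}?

[+voice, +cont]

/ð, ɥ, ʒ, β, ʁ, w/ are all [+voice], [+continuant], and no other segment in the inventory matches both values. Dropping any one of them over-generates: [+continuant] alone would also admit /x, s, ɸ, ʃ/; [+voice] alone would also admit /ɲ, dʒ, ɡ, ɳ, …/. No other single listed feature picks out exactly this set either, so fewer than two features will not do.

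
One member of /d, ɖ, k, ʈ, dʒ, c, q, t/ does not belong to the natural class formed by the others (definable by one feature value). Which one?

dʒ

[delayed release] (equivalently [strident]) groups all but one: /q, ʈ, ɖ, d, c, k, t/ share [-delayed release] while /dʒ/ (voiced postalveolar affricate) alone is [+delayed release]. Removing any other segment would not leave a single-feature class that excludes it.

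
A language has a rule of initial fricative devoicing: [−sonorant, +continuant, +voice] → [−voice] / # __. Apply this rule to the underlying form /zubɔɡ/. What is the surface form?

[subɔɡ]

/z/ satisfies [−sonorant, +continuant, +voice] and sits in # __. The [−voice] counterpart of the voiced alveolar fricative is /s/. Other segments in /zubɔɡ/ either fail the structural description or are not in the environment, so the surface form is [subɔɡ].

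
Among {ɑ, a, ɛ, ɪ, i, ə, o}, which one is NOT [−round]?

o

Every segment except /o/ is [−round]. /o/ (mid back rounded tense vowel) is [+round], so it is the exception.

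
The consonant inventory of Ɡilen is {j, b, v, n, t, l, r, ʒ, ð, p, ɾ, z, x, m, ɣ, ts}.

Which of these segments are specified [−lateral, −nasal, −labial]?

j, t, r, ʒ, ð, ɾ, z, x, ɣ, ts

Checking each segment against [−lateral], [−nasal], [−labial]: /j/ (palatal glide), /t/ (voiceless alveolar stop), /r/ (alveolar trill), /ʒ/ (voiced postalveolar fricative), /ð/ (voiced dental fricative), /ɾ/ (alveolar tap), among others, satisfy every feature; every other segment in the inventory fails at least one.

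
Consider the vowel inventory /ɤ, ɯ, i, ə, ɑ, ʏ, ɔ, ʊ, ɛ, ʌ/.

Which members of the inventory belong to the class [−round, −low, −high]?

Checking each segment against [−round], [−low], [−high]: /ɤ/ (mid back unrounded tense vowel), /ə/ (mid central vowel (schwa)), /ɛ/ (mid front unrounded lax vowel), /ʌ/ (mid back unrounded lax vowel) satisfy every feature; every other segment in the inventory fails at least one.

ɤ, ə, ɛ, ʌ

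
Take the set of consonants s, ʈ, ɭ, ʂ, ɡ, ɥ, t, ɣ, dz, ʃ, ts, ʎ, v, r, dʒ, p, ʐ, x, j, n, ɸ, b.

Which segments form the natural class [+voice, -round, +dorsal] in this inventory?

ɡ, ɣ, ʎ, j

Eliminate segments failing any feature: /s, ʈ, ʂ, t, ʃ, ts, p, x, ɸ/ are [-voice]; /ɭ, dz, v, r, dʒ, ʐ, n, b/ are [-dorsal]; /ɥ/ is [+round]. The remaining /ɡ, ɣ, ʎ, j/ satisfy [+voice], [-round], [+dorsal].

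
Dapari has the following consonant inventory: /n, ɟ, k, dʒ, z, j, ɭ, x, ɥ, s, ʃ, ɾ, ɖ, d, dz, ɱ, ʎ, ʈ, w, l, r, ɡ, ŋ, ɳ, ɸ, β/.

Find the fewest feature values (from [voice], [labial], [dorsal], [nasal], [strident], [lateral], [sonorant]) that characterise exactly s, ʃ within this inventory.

The class [-voice], [+strident] has exactly /s, ʃ/ as its extension in this inventory. No smaller conjunction from the listed features achieves this: [+strident] alone would also admit /dʒ, z, dz/; [-voice] alone would also admit /k, x, ʈ, ɸ/; and checking the remaining single features turns up none with this extension.

[-voice, +strident]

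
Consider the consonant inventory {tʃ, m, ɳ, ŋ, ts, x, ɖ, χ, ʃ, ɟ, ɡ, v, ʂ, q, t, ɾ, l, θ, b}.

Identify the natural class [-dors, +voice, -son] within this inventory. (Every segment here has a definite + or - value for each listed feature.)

Checking each segment against [-dorsal], [+voice], [-sonorant]: /ɖ/ (voiced retroflex stop), /v/ (voiced labiodental fricative), /b/ (voiced bilabial stop) satisfy every feature; every other segment in the inventory fails at least one.

ɖ, v, b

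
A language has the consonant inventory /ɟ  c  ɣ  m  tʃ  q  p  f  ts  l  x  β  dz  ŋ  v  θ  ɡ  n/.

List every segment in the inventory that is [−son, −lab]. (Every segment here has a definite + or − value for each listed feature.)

ɟ, c, ɣ, tʃ, q, ts, x, dz, θ, ɡ

Eliminate segments failing any feature: /m, l, ŋ, n/ are [+sonorant]; /p, f, β, v/ are [+labial]. The remaining /ɟ, c, ɣ, tʃ, q, ts, x, dz, θ, ɡ/ satisfy [−sonorant], [−labial].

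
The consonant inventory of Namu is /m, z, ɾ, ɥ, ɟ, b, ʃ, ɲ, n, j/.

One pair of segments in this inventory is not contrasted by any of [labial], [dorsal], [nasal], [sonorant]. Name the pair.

ʃ, z

On the given features, /ʃ/ and /z/ have an identical profile: [−labial], [−dorsal], [−nasal], [−sonorant]. No other two segments in the inventory coincide on all 4 features. (They do differ in [voice], [anterior] and [distributed], which are not among the given features.)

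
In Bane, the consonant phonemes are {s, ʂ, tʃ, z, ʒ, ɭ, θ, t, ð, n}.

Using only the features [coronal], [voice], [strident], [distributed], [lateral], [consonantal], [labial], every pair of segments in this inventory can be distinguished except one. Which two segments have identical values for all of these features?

On the given features, /ʂ/ and /s/ have an identical profile: [+coronal], [−voice], [+strident], [−distributed], [−lateral], [+consonantal], [−labial]. No other two segments in the inventory coincide on all 7 features. (They do differ in [anterior], which is not among the given features.)

ʂ, s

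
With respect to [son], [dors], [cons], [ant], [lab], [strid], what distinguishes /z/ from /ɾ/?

/z/ is the voiced alveolar fricative and /ɾ/ is the alveolar tap. Both are [−dorsal], [+consonantal], [+anterior], [−labial]. /z/ is [−sonorant] while /ɾ/ is [+sonorant]; /z/ is [+strident] while /ɾ/ is [−strident], so the distinguishing features are [sonorant], [strident].

[sonorant], [strident]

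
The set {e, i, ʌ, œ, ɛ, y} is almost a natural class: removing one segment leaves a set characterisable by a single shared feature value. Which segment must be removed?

The remaining segments after removing /ʌ/ share [−back]; /ʌ/ (mid back unrounded lax vowel) is [+back]. For every other candidate removal, the leftover set fails to share any single feature value that the removed segment lacks.

ʌ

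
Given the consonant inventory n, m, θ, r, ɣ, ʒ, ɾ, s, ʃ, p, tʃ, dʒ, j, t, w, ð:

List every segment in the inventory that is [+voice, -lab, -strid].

Eliminate segments failing any feature: /m, w/ are [+labial]; /θ, s, ʃ, p, tʃ, t/ are [-voice]; /ʒ, dʒ/ are [+strident]. The remaining /n, r, ɣ, ɾ, j, ð/ satisfy [+voice], [-labial], [-strident].

n, r, ɣ, ɾ, j, ð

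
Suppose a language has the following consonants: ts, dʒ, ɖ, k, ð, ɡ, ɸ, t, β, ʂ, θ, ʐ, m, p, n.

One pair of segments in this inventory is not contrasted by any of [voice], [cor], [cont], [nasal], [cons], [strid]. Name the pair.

k, p

/k/ (voiceless velar stop) and /p/ (voiceless bilabial stop) are both [-voice], [-coronal], [-continuant], [-nasal], [+consonantal], [-strident], so none of the listed features separates them. (They do differ in [labial] and [dorsal], which are not among the given features.) Every other pair in the inventory differs on at least one listed feature.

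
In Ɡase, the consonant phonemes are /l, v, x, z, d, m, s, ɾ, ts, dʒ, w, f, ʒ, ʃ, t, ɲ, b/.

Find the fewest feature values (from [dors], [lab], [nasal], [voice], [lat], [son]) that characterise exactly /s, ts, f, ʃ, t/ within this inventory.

/s, ts, f, ʃ, t/ are all [-voice], [-dorsal], and no other segment in the inventory matches both values. Dropping any one of them over-generates: [-dorsal] alone would also admit /l, v, z, d, …/; [-voice] alone would also admit /x/. No other single listed feature picks out exactly this set either, so fewer than two features will not do.

[-voice, -dors]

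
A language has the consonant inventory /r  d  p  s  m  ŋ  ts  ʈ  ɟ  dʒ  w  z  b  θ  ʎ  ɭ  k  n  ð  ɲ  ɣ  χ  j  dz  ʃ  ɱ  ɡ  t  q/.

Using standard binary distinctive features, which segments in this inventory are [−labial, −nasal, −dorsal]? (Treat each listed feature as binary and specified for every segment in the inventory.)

r, d, s, ts, ʈ, dʒ, z, θ, ɭ, ð, dz, ʃ, t

Eliminate segments failing any feature: /p, m, w, b, ɱ/ are [+labial]; /ŋ, n, ɲ/ are [+nasal]; /ɟ, ʎ, k, ɣ, χ, j, ɡ, q/ are [+dorsal]. The remaining /r, d, s, ts, ʈ, dʒ, z, θ, ɭ, ð, dz, ʃ, t/ satisfy [−labial], [−nasal], [−dorsal].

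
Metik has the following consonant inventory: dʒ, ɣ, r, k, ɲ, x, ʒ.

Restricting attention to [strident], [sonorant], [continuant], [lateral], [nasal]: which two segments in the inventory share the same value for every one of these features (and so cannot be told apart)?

x, ɣ

/x/ (voiceless velar fricative) and /ɣ/ (voiced velar fricative) are both [−strident], [−sonorant], [+continuant], [−lateral], [−nasal], so none of the listed features separates them. (They do differ in [voice], which is not among the given features.) Every other pair in the inventory differs on at least one listed feature.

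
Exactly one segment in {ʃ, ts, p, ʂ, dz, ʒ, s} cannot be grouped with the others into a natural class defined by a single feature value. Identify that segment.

The remaining segments after removing /p/ share [+strident]; /p/ (voiceless bilabial stop) is [−strident]. For every other candidate removal, the leftover set fails to share any single feature value that the removed segment lacks.

p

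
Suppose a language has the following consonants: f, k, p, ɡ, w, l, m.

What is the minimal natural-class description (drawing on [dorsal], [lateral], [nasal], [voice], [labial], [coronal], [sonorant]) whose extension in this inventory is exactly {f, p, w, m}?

[+labial]

Every target segment is [+labial] and no other inventory member is, so one feature is enough.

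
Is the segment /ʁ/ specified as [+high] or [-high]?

[-high]

As the voiced uvular fricative, /ʁ/ is [-high].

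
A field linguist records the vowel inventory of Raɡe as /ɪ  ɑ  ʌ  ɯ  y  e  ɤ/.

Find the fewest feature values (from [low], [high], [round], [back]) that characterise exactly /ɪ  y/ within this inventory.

Every target segment is [+high], [−back]; each remaining inventory member fails at least one of these. Each conjunct is needed — [−back] alone would also admit /e/; [+high] alone would also admit /ɯ/ — and no other single listed feature has exactly this extension, so two is the minimum.

[+high, −back]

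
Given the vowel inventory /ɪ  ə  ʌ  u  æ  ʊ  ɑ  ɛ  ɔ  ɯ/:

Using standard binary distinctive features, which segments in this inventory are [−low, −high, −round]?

Among the inventory, the [−low] segments are /ɪ, ə, ʌ, u, ʊ, ɛ, ɔ, ɯ/.
Of those, [−high] gives /ə, ʌ, ɛ, ɔ/.
Among these, [−round] leaves /ə, ʌ, ɛ/.

ə, ʌ, ɛ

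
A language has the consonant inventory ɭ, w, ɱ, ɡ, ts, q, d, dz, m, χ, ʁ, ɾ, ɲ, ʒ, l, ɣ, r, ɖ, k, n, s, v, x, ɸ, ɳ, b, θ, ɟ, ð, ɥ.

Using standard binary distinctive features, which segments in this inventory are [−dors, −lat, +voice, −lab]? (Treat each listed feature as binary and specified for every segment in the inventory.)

Checking each segment against [−dorsal], [−lateral], [+voice], [−labial]: /d/ (voiced alveolar stop), /dz/ (voiced alveolar affricate), /ɾ/ (alveolar tap), /ʒ/ (voiced postalveolar fricative), /r/ (alveolar trill), /ɖ/ (voiced retroflex stop), among others, satisfy every feature; every other segment in the inventory fails at least one.

d, dz, ɾ, ʒ, r, ɖ, n, ɳ, ð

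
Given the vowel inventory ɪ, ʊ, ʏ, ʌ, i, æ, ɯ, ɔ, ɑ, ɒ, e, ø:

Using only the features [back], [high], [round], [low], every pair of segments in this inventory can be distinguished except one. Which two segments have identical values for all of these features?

i, ɪ

/i/ (high front unrounded tense vowel) and /ɪ/ (high front unrounded lax vowel) are both [-back], [+high], [-round], [-low], so none of the listed features separates them. (They do differ in [tense], which is not among the given features.) Every other pair in the inventory differs on at least one listed feature.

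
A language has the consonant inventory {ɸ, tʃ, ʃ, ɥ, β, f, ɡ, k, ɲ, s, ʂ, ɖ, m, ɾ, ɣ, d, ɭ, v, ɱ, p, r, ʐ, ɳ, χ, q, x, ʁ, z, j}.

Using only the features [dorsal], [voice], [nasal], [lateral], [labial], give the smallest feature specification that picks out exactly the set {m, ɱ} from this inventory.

Every target segment is [+nasal], [+labial]; each remaining inventory member fails at least one of these. Each conjunct is needed — [+labial] alone would also admit /ɸ, ɥ, β, f, …/; [+nasal] alone would also admit /ɲ, ɳ/ — and no other single listed feature has exactly this extension, so two is the minimum.

[+nasal, +labial]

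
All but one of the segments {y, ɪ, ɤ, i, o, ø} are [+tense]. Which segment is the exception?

ɪ

/ɤ, i, y, ø, o/ are all [+tense]; /ɪ/ (high front unrounded lax vowel) is [-tense].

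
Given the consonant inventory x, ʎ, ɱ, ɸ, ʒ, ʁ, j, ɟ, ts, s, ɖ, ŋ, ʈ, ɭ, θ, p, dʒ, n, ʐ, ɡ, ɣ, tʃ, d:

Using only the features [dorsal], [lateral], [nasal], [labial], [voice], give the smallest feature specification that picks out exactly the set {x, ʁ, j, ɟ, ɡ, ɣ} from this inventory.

[−nasal, −lateral, +dorsal]

/x, ʁ, j, ɟ, ɡ, ɣ/ are all [−nasal], [−lateral], [+dorsal], and no other segment in the inventory matches all three values. Dropping any one of them over-generates: [−lateral, +dorsal] alone would also admit /ŋ/; [−nasal, +dorsal] alone would also admit /ʎ/; [−nasal, −lateral] alone would also admit /ɸ, ʒ, ts, s, …/. No other combination of two listed features picks out exactly this set either, so fewer than three features will not do.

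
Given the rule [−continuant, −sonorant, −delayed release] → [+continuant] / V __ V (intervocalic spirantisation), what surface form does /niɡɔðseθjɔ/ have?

[niɣɔðseθjɔ]

Only /ɡ/ occurs between two vowels (/i/ __ /ɔ/) and matches the structural description. It is a voiced velar stop, so [−continuant, −sonorant, −delayed release] holds; changing it to [+continuant] with all other features held fixed yields /ɣ/ (voiced velar fricative). No other segment meets both the structural description and the environment, so the output is [niɣɔðseθjɔ].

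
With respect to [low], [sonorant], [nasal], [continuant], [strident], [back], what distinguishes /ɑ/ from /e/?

/ɑ/ (low back unrounded vowel) and /e/ (mid front unrounded tense vowel) agree on [+sonorant], [−nasal], [+continuant], [−strident]. They differ on [low] (/ɑ/ [+], /e/ [−]), [back] (/ɑ/ [+], /e/ [−]).

[low], [back]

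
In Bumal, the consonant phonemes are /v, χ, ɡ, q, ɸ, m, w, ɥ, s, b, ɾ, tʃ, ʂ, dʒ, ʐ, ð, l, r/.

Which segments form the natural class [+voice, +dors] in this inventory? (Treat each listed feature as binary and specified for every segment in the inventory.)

ɡ, w, ɥ

Eliminate segments failing any feature: /v, m, b, ɾ, dʒ, ʐ, ð, l, r/ are [−dorsal]; /χ, q, ɸ, s, tʃ, ʂ/ are [−voice]. The remaining /ɡ, w, ɥ/ satisfy [+voice], [+dorsal].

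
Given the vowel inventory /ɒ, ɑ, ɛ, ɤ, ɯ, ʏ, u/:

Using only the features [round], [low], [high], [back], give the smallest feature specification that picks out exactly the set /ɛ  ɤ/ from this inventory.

Every target segment is [−high], [−low]; each remaining inventory member fails at least one of these. Each conjunct is needed — [−low] alone would also admit /ɯ, ʏ, u/; [−high] alone would also admit /ɒ, ɑ/ — and no other single listed feature has exactly this extension, so two is the minimum.

[−high, −low]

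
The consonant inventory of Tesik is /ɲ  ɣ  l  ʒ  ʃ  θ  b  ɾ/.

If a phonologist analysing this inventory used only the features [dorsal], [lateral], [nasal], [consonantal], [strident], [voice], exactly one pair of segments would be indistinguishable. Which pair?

b, ɾ

On the given features, /b/ and /ɾ/ have an identical profile: [−dorsal], [−lateral], [−nasal], [+consonantal], [−strident], [+voice]. No other two segments in the inventory coincide on all 6 features. (They do differ in [sonorant], [labial] and [coronal], which are not among the given features.)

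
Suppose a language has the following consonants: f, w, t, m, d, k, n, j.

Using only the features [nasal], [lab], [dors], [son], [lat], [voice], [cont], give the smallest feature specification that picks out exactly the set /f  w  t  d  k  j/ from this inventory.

[-nasal]

/f, w, t, d, k, j/ are exactly the [-nasal] segments in the inventory, so a single feature suffices.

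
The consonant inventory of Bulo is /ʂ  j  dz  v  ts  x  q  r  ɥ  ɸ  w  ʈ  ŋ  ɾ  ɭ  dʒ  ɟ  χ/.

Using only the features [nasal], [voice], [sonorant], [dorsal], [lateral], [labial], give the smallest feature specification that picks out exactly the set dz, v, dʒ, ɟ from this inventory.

The class [−sonorant], [+voice] has exactly /dz, v, dʒ, ɟ/ as its extension in this inventory. No smaller conjunction from the listed features achieves this: [+voice] alone would also admit /j, r, ɥ, w, …/; [−sonorant] alone would also admit /ʂ, ts, x, q, …/; and checking the remaining single features turns up none with this extension.

[−sonorant, +voice]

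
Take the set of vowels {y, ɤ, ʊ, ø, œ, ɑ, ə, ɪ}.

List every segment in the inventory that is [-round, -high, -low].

ɤ, ə

The [-round] segments are /ɤ, ɑ, ə, ɪ/.
Intersecting with [-high] gives /ɤ, ɑ, ə/.
Among these, [-low] leaves /ɤ, ə/.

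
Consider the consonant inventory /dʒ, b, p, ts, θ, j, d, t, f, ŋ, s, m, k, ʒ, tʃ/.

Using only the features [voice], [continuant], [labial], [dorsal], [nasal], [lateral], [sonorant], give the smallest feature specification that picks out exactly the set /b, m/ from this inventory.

/b, m/ are all [+voice], [+labial], and no other segment in the inventory matches both values. Dropping any one of them over-generates: [+labial] alone would also admit /p, f/; [+voice] alone would also admit /dʒ, j, d, ŋ, …/. No other single listed feature picks out exactly this set either, so fewer than two features will not do.

[+voice, +labial]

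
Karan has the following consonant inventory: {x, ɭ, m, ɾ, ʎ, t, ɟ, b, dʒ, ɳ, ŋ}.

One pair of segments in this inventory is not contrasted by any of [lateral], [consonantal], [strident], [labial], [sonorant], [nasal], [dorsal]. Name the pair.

ɟ, x

/ɟ/ (voiced palatal stop) and /x/ (voiceless velar fricative) are both [−lateral], [+consonantal], [−strident], [−labial], [−sonorant], [−nasal], [+dorsal], so none of the listed features separates them. (They do differ in [voice], [continuant] and [back], which are not among the given features.) Every other pair in the inventory differs on at least one listed feature.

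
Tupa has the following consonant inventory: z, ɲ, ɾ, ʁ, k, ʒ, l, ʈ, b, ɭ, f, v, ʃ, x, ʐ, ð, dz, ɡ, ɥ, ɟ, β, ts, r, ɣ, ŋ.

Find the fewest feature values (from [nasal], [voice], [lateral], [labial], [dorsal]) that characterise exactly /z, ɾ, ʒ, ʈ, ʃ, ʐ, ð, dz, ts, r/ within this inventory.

[−lateral, −labial, −dorsal]

/z, ɾ, ʒ, ʈ, ʃ, ʐ, ð, dz, ts, r/ are all [−lateral], [−labial], [−dorsal], and no other segment in the inventory matches all three values. Dropping any one of them over-generates: [−labial, −dorsal] alone would also admit /l, ɭ/; [−lateral, −dorsal] alone would also admit /b, f, v, β/; [−lateral, −labial] alone would also admit /ɲ, ʁ, k, x, …/. No other combination of two listed features picks out exactly this set either, so fewer than three features will not do.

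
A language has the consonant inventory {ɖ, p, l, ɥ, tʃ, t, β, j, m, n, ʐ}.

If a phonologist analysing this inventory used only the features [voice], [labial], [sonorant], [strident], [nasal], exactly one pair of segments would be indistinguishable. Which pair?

On the given features, /j/ and /l/ have an identical profile: [+voice], [−labial], [+sonorant], [−strident], [−nasal]. No other two segments in the inventory coincide on all 5 features. (They do differ in [lateral] and [dorsal], which are not among the given features.)

j, l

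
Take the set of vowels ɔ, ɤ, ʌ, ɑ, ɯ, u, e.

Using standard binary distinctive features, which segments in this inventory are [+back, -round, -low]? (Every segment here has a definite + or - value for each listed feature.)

Checking each segment against [+back], [-round], [-low]: /ɤ/ (mid back unrounded tense vowel), /ʌ/ (mid back unrounded lax vowel), /ɯ/ (high back unrounded vowel) satisfy every feature; every other segment in the inventory fails at least one.

ɤ, ʌ, ɯ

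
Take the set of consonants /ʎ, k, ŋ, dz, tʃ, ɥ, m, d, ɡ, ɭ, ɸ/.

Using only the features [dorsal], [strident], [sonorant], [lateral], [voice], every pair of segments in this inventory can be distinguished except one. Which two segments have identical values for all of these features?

ɥ, ŋ

/ɥ/ (labial-palatal glide) and /ŋ/ (velar nasal) are both [+dorsal], [−strident], [+sonorant], [−lateral], [+voice], so none of the listed features separates them. (They do differ in [nasal], [continuant], [labial], [round] and [back], which are not among the given features.) Every other pair in the inventory differs on at least one listed feature.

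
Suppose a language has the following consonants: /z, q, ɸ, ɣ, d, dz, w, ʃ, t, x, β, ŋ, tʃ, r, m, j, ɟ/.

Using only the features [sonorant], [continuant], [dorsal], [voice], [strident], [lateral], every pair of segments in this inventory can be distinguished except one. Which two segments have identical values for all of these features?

/w/ (labial-velar glide) and /j/ (palatal glide) are both [+sonorant], [+continuant], [+dorsal], [+voice], [−strident], [−lateral], so none of the listed features separates them. (They do differ in [labial], [round] and [back], which are not among the given features.) Every other pair in the inventory differs on at least one listed feature.

w, j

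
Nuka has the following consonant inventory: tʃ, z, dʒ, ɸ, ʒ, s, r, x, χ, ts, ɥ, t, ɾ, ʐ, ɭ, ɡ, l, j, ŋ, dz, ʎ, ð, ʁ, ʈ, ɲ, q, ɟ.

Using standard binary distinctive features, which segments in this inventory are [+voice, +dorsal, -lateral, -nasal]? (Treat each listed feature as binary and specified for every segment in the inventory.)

Checking each segment against [+voice], [+dorsal], [-lateral], [-nasal]: /ɥ/ (labial-palatal glide), /ɡ/ (voiced velar stop), /j/ (palatal glide), /ʁ/ (voiced uvular fricative), /ɟ/ (voiced palatal stop) satisfy every feature; every other segment in the inventory fails at least one.

ɥ, ɡ, j, ʁ, ɟ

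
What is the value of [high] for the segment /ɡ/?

/ɡ/ is the voiced velar stop, hence [+high].

[+high]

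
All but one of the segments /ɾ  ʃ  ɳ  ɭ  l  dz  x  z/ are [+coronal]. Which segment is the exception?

Every segment except /x/ is [+coronal]. /x/ (voiceless velar fricative) is [-coronal], so it is the exception.

x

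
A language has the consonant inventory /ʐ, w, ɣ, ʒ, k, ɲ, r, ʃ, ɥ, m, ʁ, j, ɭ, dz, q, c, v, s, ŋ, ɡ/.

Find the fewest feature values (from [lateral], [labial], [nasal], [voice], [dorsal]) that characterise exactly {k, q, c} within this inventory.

[-voice, +dorsal]

/k, q, c/ are all [-voice], [+dorsal], and no other segment in the inventory matches both values. Dropping any one of them over-generates: [+dorsal] alone would also admit /w, ɣ, ɲ, ɥ, …/; [-voice] alone would also admit /ʃ, s/. No other single listed feature picks out exactly this set either, so fewer than two features will not do.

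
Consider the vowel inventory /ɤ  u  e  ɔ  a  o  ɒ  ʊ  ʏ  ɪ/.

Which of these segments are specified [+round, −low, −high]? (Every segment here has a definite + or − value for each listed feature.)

ɔ, o

Checking each segment against [+round], [−low], [−high]: /ɔ/ (mid back rounded lax vowel), /o/ (mid back rounded tense vowel) satisfy every feature; every other segment in the inventory fails at least one.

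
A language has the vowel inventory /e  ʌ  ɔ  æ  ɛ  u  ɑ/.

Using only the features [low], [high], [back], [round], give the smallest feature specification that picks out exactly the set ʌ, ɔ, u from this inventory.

The class [-low], [+back] has exactly /ʌ, ɔ, u/ as its extension in this inventory. No smaller conjunction from the listed features achieves this: [+back] alone would also admit /ɑ/; [-low] alone would also admit /e, ɛ/; and checking the remaining single features turns up none with this extension.

[-low, +back]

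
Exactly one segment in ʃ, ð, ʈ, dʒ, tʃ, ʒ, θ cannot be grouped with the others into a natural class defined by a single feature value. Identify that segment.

The remaining segments after removing /ʈ/ share [+distributed]; /ʈ/ (voiceless retroflex stop) is [−distributed]. For every other candidate removal, the leftover set fails to share any single feature value that the removed segment lacks.

ʈ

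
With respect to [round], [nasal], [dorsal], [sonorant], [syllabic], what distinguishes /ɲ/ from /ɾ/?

[nasal], [dorsal]

/ɲ/ (palatal nasal) and /ɾ/ (alveolar tap) agree on [−round], [+sonorant], [−syllabic]. They differ on [nasal] (/ɲ/ [+], /ɾ/ [−]), [dorsal] (/ɲ/ [+], /ɾ/ [−]).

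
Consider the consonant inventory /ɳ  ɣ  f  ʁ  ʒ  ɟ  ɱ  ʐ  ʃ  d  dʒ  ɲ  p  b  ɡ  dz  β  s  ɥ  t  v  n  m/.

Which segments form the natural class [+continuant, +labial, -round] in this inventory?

Checking each segment against [+continuant], [+labial], [-round]: /f/ (voiceless labiodental fricative), /β/ (voiced bilabial fricative), /v/ (voiced labiodental fricative) satisfy every feature; every other segment in the inventory fails at least one.

f, β, v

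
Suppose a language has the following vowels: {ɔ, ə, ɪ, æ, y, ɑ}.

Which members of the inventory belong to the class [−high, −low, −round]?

ə

Eliminate segments failing any feature: /ɔ/ is [+round]; /ɪ, y/ are [+high]; /æ, ɑ/ are [+low]. The remaining /ə/ satisfy [−high], [−low], [−round].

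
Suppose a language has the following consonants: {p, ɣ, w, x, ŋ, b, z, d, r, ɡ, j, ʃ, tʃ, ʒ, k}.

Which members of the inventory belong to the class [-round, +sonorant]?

Checking each segment against [-round], [+sonorant]: /ŋ/ (velar nasal), /r/ (alveolar trill), /j/ (palatal glide) satisfy every feature; every other segment in the inventory fails at least one.

ŋ, r, j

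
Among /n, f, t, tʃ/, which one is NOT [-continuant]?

f

/tʃ, n, t/ are all [-continuant]; /f/ (voiceless labiodental fricative) is [+continuant].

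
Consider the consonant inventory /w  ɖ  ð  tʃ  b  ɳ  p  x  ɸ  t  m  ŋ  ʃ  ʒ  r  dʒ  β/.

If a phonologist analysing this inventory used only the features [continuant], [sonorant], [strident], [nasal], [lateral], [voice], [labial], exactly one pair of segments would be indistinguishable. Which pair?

On the given features, /ŋ/ and /ɳ/ have an identical profile: [−continuant], [+sonorant], [−strident], [+nasal], [−lateral], [+voice], [−labial]. No other two segments in the inventory coincide on all 7 features. (They do differ in [coronal] and [dorsal], which are not among the given features.)

ŋ, ɳ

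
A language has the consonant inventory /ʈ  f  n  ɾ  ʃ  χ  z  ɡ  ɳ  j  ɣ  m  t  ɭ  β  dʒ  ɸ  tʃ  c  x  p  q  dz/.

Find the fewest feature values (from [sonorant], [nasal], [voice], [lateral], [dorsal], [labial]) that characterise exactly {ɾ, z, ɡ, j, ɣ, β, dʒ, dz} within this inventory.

[+voice, -nasal, -lateral]

The class [+voice], [-nasal], [-lateral] has exactly /ɾ, z, ɡ, j, ɣ, β, dʒ, dz/ as its extension in this inventory. No smaller conjunction from the listed features achieves this: [-nasal, -lateral] alone would also admit /ʈ, f, ʃ, χ, …/; [+voice, -lateral] alone would also admit /n, ɳ, m/; [+voice, -nasal] alone would also admit /ɭ/; and checking the remaining two-feature bundles turns up none with this extension.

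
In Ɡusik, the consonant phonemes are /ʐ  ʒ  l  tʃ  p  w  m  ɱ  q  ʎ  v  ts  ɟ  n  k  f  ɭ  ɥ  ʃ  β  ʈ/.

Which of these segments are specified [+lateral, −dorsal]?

Eliminate segments failing any feature: /ʐ, ʒ, tʃ, p, w, m, ɱ, q, v, ts, ɟ, n, k, f, ɥ, ʃ, β, ʈ/ are [−lateral]; /ʎ/ is [+dorsal]. The remaining /l, ɭ/ satisfy [+lateral], [−dorsal].

l, ɭ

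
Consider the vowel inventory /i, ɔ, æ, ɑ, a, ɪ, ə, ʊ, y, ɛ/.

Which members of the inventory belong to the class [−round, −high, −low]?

Eliminate segments failing any feature: /i, ɪ/ are [+high]; /ɔ, ʊ, y/ are [+round]; /æ, ɑ, a/ are [+low]. The remaining /ə, ɛ/ satisfy [−round], [−high], [−low].

ə, ɛ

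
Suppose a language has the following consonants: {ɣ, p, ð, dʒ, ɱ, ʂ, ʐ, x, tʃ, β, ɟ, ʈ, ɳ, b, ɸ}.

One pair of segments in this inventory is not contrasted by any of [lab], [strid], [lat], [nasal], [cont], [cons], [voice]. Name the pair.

ɣ, ð

On the given features, /ɣ/ and /ð/ have an identical profile: [−labial], [−strident], [−lateral], [−nasal], [+continuant], [+consonantal], [+voice]. No other two segments in the inventory coincide on all 7 features. (They do differ in [coronal] and [dorsal], which are not among the given features.)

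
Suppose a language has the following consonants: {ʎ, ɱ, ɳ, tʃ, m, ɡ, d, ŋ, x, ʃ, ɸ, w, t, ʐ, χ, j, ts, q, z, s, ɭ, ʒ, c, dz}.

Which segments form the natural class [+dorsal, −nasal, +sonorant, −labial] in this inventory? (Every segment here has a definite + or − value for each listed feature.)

Eliminate segments failing any feature: /ɱ, ɳ, tʃ, m, d, ʃ, ɸ, t, ʐ, ts, z, s, ɭ, ʒ, dz/ are [−dorsal]; /ɡ, x, χ, q, c/ are [−sonorant]; /ŋ/ is [+nasal]; /w/ is [+labial]. The remaining /ʎ, j/ satisfy [+dorsal], [−nasal], [+sonorant], [−labial].

ʎ, j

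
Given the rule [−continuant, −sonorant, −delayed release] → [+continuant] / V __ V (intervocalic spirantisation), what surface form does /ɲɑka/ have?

The only segment in the rule's environment that also matches [−continuant, −sonorant, −delayed release] is /k/. Applying [+continuant] turns the voiceless velar stop into /x/ (voiceless velar fricative), giving [ɲɑxa].

[ɲɑxa]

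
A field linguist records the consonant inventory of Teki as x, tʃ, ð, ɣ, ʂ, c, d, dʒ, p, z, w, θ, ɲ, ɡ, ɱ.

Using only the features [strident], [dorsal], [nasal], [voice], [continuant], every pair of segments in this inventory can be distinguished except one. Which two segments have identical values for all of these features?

w, ɣ

Both /w/ and /ɣ/ are [−strident], [+dorsal], [−nasal], [+voice], [+continuant]. Since the list omits [sonorant], [labial] and [round] — which do distinguish the labial-velar glide from the voiced velar fricative — this pair collapses; all other pairs remain distinct.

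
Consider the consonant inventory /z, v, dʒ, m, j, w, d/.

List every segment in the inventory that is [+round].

w

The feature [round] marks segments produced with lip rounding. In this inventory /w/ has that property, so it is [+round]; /z, v, dʒ, m, j, d/ are [-round].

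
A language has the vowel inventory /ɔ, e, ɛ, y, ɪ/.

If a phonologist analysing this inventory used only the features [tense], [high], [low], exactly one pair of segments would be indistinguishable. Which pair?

/ɛ/ (mid front unrounded lax vowel) and /ɔ/ (mid back rounded lax vowel) are both [−tense], [−high], [−low], so none of the listed features separates them. (They do differ in [labial], [round] and [back], which are not among the given features.) Every other pair in the inventory differs on at least one listed feature.

ɛ, ɔ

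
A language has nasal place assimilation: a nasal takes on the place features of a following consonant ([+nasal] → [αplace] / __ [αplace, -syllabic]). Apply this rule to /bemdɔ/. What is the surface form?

The only nasal preceding a consonant is /m/ before /d/. /d/ is [+coronal], so /m/ → /n/, giving [bendɔ].

[bendɔ]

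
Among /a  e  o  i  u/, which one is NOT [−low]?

a

/i, o, u, e/ are all [−low]; /a/ (low unrounded vowel) is [+low].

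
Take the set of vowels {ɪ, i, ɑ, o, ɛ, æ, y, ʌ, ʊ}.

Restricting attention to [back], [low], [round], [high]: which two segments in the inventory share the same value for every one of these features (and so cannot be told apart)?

Both /ɪ/ and /i/ are [−back], [−low], [−round], [+high]. Since the list omits [tense] — which does distinguish the high front unrounded lax vowel from the high front unrounded tense vowel — this pair collapses; all other pairs remain distinct.

ɪ, i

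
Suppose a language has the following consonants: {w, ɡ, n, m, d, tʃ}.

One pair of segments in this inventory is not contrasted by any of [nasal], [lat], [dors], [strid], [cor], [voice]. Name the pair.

Both /ɡ/ and /w/ are [−nasal], [−lateral], [+dorsal], [−strident], [−coronal], [+voice]. Since the list omits [sonorant], [continuant], [labial] and [round] — which do distinguish the voiced velar stop from the labial-velar glide — this pair collapses; all other pairs remain distinct.

ɡ, w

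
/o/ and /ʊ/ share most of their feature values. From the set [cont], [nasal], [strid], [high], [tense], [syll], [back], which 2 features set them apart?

The two segments share [+continuant], [−nasal], [−strident], [+syllabic], [+back]. The only features from the list on which they differ: /o/ is [−high] while /ʊ/ is [+high]; /o/ is [+tense] while /ʊ/ is [−tense].

[high], [tense]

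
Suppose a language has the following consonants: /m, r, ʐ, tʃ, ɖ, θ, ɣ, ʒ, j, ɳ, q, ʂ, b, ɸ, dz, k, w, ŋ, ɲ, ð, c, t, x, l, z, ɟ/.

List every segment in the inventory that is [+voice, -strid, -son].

Eliminate segments failing any feature: /m, r, j, ɳ, w, ŋ, ɲ, l/ are [+sonorant]; /ʐ, ʒ, dz, z/ are [+strident]; /tʃ, θ, q, ʂ, ɸ, k, c, t, x/ are [-voice]. The remaining /ɖ, ɣ, b, ð, ɟ/ satisfy [+voice], [-strident], [-sonorant].

ɖ, ɣ, b, ð, ɟ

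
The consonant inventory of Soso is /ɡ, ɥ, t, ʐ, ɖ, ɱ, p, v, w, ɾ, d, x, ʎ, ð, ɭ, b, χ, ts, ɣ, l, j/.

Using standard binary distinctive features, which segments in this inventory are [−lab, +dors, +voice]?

First, the [−labial] segments are /ɡ, t, ʐ, ɖ, ɾ, d, x, ʎ, ð, ɭ, χ, ts, ɣ, l, j/.
Among these, [+dorsal] gives /ɡ, x, ʎ, χ, ɣ, j/.
Among these, [+voice] leaves /ɡ, ʎ, ɣ, j/.

ɡ, ʎ, ɣ, j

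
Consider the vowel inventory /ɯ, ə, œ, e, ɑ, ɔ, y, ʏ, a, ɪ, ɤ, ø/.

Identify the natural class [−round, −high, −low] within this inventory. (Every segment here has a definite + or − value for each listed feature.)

Checking each segment against [−round], [−high], [−low]: /ə/ (mid central vowel (schwa)), /e/ (mid front unrounded tense vowel), /ɤ/ (mid back unrounded tense vowel) satisfy every feature; every other segment in the inventory fails at least one.

ə, e, ɤ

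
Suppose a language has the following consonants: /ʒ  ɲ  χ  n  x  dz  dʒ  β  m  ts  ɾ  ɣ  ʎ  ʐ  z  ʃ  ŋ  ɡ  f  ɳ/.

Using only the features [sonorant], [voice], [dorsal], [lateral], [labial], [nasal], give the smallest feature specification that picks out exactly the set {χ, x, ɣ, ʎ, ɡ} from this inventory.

[−nasal, +dorsal]

/χ, x, ɣ, ʎ, ɡ/ are all [−nasal], [+dorsal], and no other segment in the inventory matches both values. Dropping any one of them over-generates: [+dorsal] alone would also admit /ɲ, ŋ/; [−nasal] alone would also admit /ʒ, dz, dʒ, β, …/. No other single listed feature picks out exactly this set either, so fewer than two features will not do.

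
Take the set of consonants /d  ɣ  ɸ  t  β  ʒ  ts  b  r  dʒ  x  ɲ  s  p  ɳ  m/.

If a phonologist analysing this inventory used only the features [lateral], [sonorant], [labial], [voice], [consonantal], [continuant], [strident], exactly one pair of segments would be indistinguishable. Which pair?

ɲ, ɳ

Both /ɲ/ and /ɳ/ are [-lateral], [+sonorant], [-labial], [+voice], [+consonantal], [-continuant], [-strident]. Since the list omits [dorsal] — which does distinguish the palatal nasal from the retroflex nasal — this pair collapses; all other pairs remain distinct.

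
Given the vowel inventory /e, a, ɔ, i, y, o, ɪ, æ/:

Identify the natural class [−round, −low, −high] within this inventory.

e

Checking each segment against [−round], [−low], [−high]: /e/ (mid front unrounded tense vowel) satisfies every feature; every other segment in the inventory fails at least one.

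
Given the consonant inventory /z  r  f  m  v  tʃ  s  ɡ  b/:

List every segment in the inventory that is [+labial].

The feature [labial] marks segments articulated with one or both lips. In this inventory /f, m, v, b/ have that property, so they are [+labial]; /z, r, tʃ, s, ɡ/ are [−labial].

f, m, v, b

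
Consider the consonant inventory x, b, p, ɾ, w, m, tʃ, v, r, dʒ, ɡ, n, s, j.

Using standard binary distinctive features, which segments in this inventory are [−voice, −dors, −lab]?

tʃ, s

First, the [−voice] segments are /x, p, tʃ, s/.
Intersecting with [−dorsal] gives /p, tʃ, s/.
Among these, [−labial] leaves /tʃ, s/.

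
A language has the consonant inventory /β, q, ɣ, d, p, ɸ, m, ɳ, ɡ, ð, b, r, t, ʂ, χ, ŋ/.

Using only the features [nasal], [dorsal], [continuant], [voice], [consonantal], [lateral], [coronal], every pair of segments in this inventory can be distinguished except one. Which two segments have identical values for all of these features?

ð, r

On the given features, /ð/ and /r/ have an identical profile: [−nasal], [−dorsal], [+continuant], [+voice], [+consonantal], [−lateral], [+coronal]. No other two segments in the inventory coincide on all 7 features. (They do differ in [sonorant], which is not among the given features.)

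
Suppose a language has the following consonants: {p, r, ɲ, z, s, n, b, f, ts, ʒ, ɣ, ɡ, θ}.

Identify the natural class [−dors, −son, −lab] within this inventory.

Among the inventory, the [−dorsal] segments are /p, r, z, s, n, b, f, ts, ʒ, θ/.
Intersecting with [−sonorant] gives /p, z, s, b, f, ts, ʒ, θ/.
Within that set, [−labial] leaves /z, s, ts, ʒ, θ/.

z, s, ts, ʒ, θ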